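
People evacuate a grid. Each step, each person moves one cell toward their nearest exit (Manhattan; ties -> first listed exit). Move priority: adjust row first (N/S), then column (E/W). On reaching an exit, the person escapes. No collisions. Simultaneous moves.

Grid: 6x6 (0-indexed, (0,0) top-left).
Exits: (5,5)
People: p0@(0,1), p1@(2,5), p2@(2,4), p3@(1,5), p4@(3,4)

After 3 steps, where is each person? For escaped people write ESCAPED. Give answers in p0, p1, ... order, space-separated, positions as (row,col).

Step 1: p0:(0,1)->(1,1) | p1:(2,5)->(3,5) | p2:(2,4)->(3,4) | p3:(1,5)->(2,5) | p4:(3,4)->(4,4)
Step 2: p0:(1,1)->(2,1) | p1:(3,5)->(4,5) | p2:(3,4)->(4,4) | p3:(2,5)->(3,5) | p4:(4,4)->(5,4)
Step 3: p0:(2,1)->(3,1) | p1:(4,5)->(5,5)->EXIT | p2:(4,4)->(5,4) | p3:(3,5)->(4,5) | p4:(5,4)->(5,5)->EXIT

(3,1) ESCAPED (5,4) (4,5) ESCAPED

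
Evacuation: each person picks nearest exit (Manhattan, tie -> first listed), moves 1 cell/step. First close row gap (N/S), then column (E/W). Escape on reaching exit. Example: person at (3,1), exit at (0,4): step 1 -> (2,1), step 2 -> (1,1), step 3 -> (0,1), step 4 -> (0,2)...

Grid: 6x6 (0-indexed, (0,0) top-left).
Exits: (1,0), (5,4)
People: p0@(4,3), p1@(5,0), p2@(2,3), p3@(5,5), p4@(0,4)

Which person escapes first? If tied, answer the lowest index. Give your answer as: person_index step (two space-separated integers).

Step 1: p0:(4,3)->(5,3) | p1:(5,0)->(4,0) | p2:(2,3)->(1,3) | p3:(5,5)->(5,4)->EXIT | p4:(0,4)->(1,4)
Step 2: p0:(5,3)->(5,4)->EXIT | p1:(4,0)->(3,0) | p2:(1,3)->(1,2) | p3:escaped | p4:(1,4)->(1,3)
Step 3: p0:escaped | p1:(3,0)->(2,0) | p2:(1,2)->(1,1) | p3:escaped | p4:(1,3)->(1,2)
Step 4: p0:escaped | p1:(2,0)->(1,0)->EXIT | p2:(1,1)->(1,0)->EXIT | p3:escaped | p4:(1,2)->(1,1)
Step 5: p0:escaped | p1:escaped | p2:escaped | p3:escaped | p4:(1,1)->(1,0)->EXIT
Exit steps: [2, 4, 4, 1, 5]
First to escape: p3 at step 1

Answer: 3 1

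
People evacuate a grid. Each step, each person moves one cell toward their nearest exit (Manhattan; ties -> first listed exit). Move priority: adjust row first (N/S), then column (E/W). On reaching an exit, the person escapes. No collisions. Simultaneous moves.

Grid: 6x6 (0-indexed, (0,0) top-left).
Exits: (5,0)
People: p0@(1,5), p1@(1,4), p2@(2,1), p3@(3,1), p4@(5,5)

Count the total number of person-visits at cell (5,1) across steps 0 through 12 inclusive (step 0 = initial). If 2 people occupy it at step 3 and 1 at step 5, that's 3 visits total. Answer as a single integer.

Step 0: p0@(1,5) p1@(1,4) p2@(2,1) p3@(3,1) p4@(5,5) -> at (5,1): 0 [-], cum=0
Step 1: p0@(2,5) p1@(2,4) p2@(3,1) p3@(4,1) p4@(5,4) -> at (5,1): 0 [-], cum=0
Step 2: p0@(3,5) p1@(3,4) p2@(4,1) p3@(5,1) p4@(5,3) -> at (5,1): 1 [p3], cum=1
Step 3: p0@(4,5) p1@(4,4) p2@(5,1) p3@ESC p4@(5,2) -> at (5,1): 1 [p2], cum=2
Step 4: p0@(5,5) p1@(5,4) p2@ESC p3@ESC p4@(5,1) -> at (5,1): 1 [p4], cum=3
Step 5: p0@(5,4) p1@(5,3) p2@ESC p3@ESC p4@ESC -> at (5,1): 0 [-], cum=3
Step 6: p0@(5,3) p1@(5,2) p2@ESC p3@ESC p4@ESC -> at (5,1): 0 [-], cum=3
Step 7: p0@(5,2) p1@(5,1) p2@ESC p3@ESC p4@ESC -> at (5,1): 1 [p1], cum=4
Step 8: p0@(5,1) p1@ESC p2@ESC p3@ESC p4@ESC -> at (5,1): 1 [p0], cum=5
Step 9: p0@ESC p1@ESC p2@ESC p3@ESC p4@ESC -> at (5,1): 0 [-], cum=5
Total visits = 5

Answer: 5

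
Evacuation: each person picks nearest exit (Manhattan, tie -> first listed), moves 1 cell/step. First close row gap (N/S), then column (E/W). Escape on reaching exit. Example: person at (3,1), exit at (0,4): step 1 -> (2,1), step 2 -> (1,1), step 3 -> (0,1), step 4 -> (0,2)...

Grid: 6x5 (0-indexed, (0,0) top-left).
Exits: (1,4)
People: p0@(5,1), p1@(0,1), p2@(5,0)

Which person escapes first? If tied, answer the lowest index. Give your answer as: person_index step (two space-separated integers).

Step 1: p0:(5,1)->(4,1) | p1:(0,1)->(1,1) | p2:(5,0)->(4,0)
Step 2: p0:(4,1)->(3,1) | p1:(1,1)->(1,2) | p2:(4,0)->(3,0)
Step 3: p0:(3,1)->(2,1) | p1:(1,2)->(1,3) | p2:(3,0)->(2,0)
Step 4: p0:(2,1)->(1,1) | p1:(1,3)->(1,4)->EXIT | p2:(2,0)->(1,0)
Step 5: p0:(1,1)->(1,2) | p1:escaped | p2:(1,0)->(1,1)
Step 6: p0:(1,2)->(1,3) | p1:escaped | p2:(1,1)->(1,2)
Step 7: p0:(1,3)->(1,4)->EXIT | p1:escaped | p2:(1,2)->(1,3)
Step 8: p0:escaped | p1:escaped | p2:(1,3)->(1,4)->EXIT
Exit steps: [7, 4, 8]
First to escape: p1 at step 4

Answer: 1 4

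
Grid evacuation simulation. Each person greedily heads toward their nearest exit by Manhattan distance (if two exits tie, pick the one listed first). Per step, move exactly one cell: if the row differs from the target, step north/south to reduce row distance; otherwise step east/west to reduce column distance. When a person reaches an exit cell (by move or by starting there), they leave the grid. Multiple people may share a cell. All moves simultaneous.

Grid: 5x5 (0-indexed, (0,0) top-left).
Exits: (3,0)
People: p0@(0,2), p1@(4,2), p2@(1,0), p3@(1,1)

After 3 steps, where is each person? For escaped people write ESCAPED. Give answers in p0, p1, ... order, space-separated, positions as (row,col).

Step 1: p0:(0,2)->(1,2) | p1:(4,2)->(3,2) | p2:(1,0)->(2,0) | p3:(1,1)->(2,1)
Step 2: p0:(1,2)->(2,2) | p1:(3,2)->(3,1) | p2:(2,0)->(3,0)->EXIT | p3:(2,1)->(3,1)
Step 3: p0:(2,2)->(3,2) | p1:(3,1)->(3,0)->EXIT | p2:escaped | p3:(3,1)->(3,0)->EXIT

(3,2) ESCAPED ESCAPED ESCAPED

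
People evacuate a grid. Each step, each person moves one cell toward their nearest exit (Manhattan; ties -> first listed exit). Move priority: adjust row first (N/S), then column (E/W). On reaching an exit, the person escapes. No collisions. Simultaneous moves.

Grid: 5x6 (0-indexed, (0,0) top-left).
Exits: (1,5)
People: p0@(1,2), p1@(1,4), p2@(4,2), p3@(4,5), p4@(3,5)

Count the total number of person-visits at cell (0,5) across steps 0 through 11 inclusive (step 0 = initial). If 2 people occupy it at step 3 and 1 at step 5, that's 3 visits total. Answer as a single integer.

Step 0: p0@(1,2) p1@(1,4) p2@(4,2) p3@(4,5) p4@(3,5) -> at (0,5): 0 [-], cum=0
Step 1: p0@(1,3) p1@ESC p2@(3,2) p3@(3,5) p4@(2,5) -> at (0,5): 0 [-], cum=0
Step 2: p0@(1,4) p1@ESC p2@(2,2) p3@(2,5) p4@ESC -> at (0,5): 0 [-], cum=0
Step 3: p0@ESC p1@ESC p2@(1,2) p3@ESC p4@ESC -> at (0,5): 0 [-], cum=0
Step 4: p0@ESC p1@ESC p2@(1,3) p3@ESC p4@ESC -> at (0,5): 0 [-], cum=0
Step 5: p0@ESC p1@ESC p2@(1,4) p3@ESC p4@ESC -> at (0,5): 0 [-], cum=0
Step 6: p0@ESC p1@ESC p2@ESC p3@ESC p4@ESC -> at (0,5): 0 [-], cum=0
Total visits = 0

Answer: 0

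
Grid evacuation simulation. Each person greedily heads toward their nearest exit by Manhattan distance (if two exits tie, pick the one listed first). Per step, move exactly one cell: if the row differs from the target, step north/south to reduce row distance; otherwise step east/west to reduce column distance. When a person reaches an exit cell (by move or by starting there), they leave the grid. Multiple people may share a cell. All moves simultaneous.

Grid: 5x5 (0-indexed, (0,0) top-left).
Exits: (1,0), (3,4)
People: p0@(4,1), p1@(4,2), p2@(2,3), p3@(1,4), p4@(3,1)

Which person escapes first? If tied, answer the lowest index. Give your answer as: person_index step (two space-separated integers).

Step 1: p0:(4,1)->(3,1) | p1:(4,2)->(3,2) | p2:(2,3)->(3,3) | p3:(1,4)->(2,4) | p4:(3,1)->(2,1)
Step 2: p0:(3,1)->(2,1) | p1:(3,2)->(3,3) | p2:(3,3)->(3,4)->EXIT | p3:(2,4)->(3,4)->EXIT | p4:(2,1)->(1,1)
Step 3: p0:(2,1)->(1,1) | p1:(3,3)->(3,4)->EXIT | p2:escaped | p3:escaped | p4:(1,1)->(1,0)->EXIT
Step 4: p0:(1,1)->(1,0)->EXIT | p1:escaped | p2:escaped | p3:escaped | p4:escaped
Exit steps: [4, 3, 2, 2, 3]
First to escape: p2 at step 2

Answer: 2 2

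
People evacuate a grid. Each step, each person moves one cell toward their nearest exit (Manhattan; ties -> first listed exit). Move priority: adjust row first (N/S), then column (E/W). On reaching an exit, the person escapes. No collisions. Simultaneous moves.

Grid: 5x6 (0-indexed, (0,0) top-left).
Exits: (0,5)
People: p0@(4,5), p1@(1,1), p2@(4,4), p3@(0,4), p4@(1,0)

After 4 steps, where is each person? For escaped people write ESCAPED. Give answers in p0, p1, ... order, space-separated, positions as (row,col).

Step 1: p0:(4,5)->(3,5) | p1:(1,1)->(0,1) | p2:(4,4)->(3,4) | p3:(0,4)->(0,5)->EXIT | p4:(1,0)->(0,0)
Step 2: p0:(3,5)->(2,5) | p1:(0,1)->(0,2) | p2:(3,4)->(2,4) | p3:escaped | p4:(0,0)->(0,1)
Step 3: p0:(2,5)->(1,5) | p1:(0,2)->(0,3) | p2:(2,4)->(1,4) | p3:escaped | p4:(0,1)->(0,2)
Step 4: p0:(1,5)->(0,5)->EXIT | p1:(0,3)->(0,4) | p2:(1,4)->(0,4) | p3:escaped | p4:(0,2)->(0,3)

ESCAPED (0,4) (0,4) ESCAPED (0,3)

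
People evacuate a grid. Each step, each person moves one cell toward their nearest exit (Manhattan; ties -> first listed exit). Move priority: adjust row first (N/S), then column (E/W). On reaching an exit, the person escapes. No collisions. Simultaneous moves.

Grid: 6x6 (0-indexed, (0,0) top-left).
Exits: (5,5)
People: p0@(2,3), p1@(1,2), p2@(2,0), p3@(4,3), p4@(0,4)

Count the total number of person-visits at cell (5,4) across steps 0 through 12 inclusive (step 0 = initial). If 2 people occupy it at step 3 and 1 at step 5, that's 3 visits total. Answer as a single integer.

Step 0: p0@(2,3) p1@(1,2) p2@(2,0) p3@(4,3) p4@(0,4) -> at (5,4): 0 [-], cum=0
Step 1: p0@(3,3) p1@(2,2) p2@(3,0) p3@(5,3) p4@(1,4) -> at (5,4): 0 [-], cum=0
Step 2: p0@(4,3) p1@(3,2) p2@(4,0) p3@(5,4) p4@(2,4) -> at (5,4): 1 [p3], cum=1
Step 3: p0@(5,3) p1@(4,2) p2@(5,0) p3@ESC p4@(3,4) -> at (5,4): 0 [-], cum=1
Step 4: p0@(5,4) p1@(5,2) p2@(5,1) p3@ESC p4@(4,4) -> at (5,4): 1 [p0], cum=2
Step 5: p0@ESC p1@(5,3) p2@(5,2) p3@ESC p4@(5,4) -> at (5,4): 1 [p4], cum=3
Step 6: p0@ESC p1@(5,4) p2@(5,3) p3@ESC p4@ESC -> at (5,4): 1 [p1], cum=4
Step 7: p0@ESC p1@ESC p2@(5,4) p3@ESC p4@ESC -> at (5,4): 1 [p2], cum=5
Step 8: p0@ESC p1@ESC p2@ESC p3@ESC p4@ESC -> at (5,4): 0 [-], cum=5
Total visits = 5

Answer: 5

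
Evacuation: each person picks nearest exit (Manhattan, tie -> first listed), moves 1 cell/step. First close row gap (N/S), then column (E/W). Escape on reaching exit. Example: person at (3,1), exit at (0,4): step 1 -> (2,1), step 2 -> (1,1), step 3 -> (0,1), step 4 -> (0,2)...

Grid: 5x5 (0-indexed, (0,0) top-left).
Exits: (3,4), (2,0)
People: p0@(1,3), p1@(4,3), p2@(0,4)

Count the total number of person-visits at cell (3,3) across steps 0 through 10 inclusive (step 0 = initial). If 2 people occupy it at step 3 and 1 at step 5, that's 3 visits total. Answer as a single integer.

Answer: 2

Derivation:
Step 0: p0@(1,3) p1@(4,3) p2@(0,4) -> at (3,3): 0 [-], cum=0
Step 1: p0@(2,3) p1@(3,3) p2@(1,4) -> at (3,3): 1 [p1], cum=1
Step 2: p0@(3,3) p1@ESC p2@(2,4) -> at (3,3): 1 [p0], cum=2
Step 3: p0@ESC p1@ESC p2@ESC -> at (3,3): 0 [-], cum=2
Total visits = 2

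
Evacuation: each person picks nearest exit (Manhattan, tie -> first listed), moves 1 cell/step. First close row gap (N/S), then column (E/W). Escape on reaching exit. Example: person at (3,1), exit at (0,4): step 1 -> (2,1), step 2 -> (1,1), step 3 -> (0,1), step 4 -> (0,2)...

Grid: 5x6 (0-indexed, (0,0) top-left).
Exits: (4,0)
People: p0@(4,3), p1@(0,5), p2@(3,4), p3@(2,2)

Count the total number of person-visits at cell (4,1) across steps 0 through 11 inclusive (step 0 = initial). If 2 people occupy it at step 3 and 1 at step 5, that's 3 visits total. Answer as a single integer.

Answer: 4

Derivation:
Step 0: p0@(4,3) p1@(0,5) p2@(3,4) p3@(2,2) -> at (4,1): 0 [-], cum=0
Step 1: p0@(4,2) p1@(1,5) p2@(4,4) p3@(3,2) -> at (4,1): 0 [-], cum=0
Step 2: p0@(4,1) p1@(2,5) p2@(4,3) p3@(4,2) -> at (4,1): 1 [p0], cum=1
Step 3: p0@ESC p1@(3,5) p2@(4,2) p3@(4,1) -> at (4,1): 1 [p3], cum=2
Step 4: p0@ESC p1@(4,5) p2@(4,1) p3@ESC -> at (4,1): 1 [p2], cum=3
Step 5: p0@ESC p1@(4,4) p2@ESC p3@ESC -> at (4,1): 0 [-], cum=3
Step 6: p0@ESC p1@(4,3) p2@ESC p3@ESC -> at (4,1): 0 [-], cum=3
Step 7: p0@ESC p1@(4,2) p2@ESC p3@ESC -> at (4,1): 0 [-], cum=3
Step 8: p0@ESC p1@(4,1) p2@ESC p3@ESC -> at (4,1): 1 [p1], cum=4
Step 9: p0@ESC p1@ESC p2@ESC p3@ESC -> at (4,1): 0 [-], cum=4
Total visits = 4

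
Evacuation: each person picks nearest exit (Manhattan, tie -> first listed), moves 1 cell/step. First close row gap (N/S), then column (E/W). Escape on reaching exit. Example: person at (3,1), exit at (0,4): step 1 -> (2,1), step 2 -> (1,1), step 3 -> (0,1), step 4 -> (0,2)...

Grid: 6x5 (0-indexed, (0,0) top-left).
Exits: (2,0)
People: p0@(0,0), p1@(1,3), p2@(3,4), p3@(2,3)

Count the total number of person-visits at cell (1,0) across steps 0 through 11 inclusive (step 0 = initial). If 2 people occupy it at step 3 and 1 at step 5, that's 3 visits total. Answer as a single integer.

Answer: 1

Derivation:
Step 0: p0@(0,0) p1@(1,3) p2@(3,4) p3@(2,3) -> at (1,0): 0 [-], cum=0
Step 1: p0@(1,0) p1@(2,3) p2@(2,4) p3@(2,2) -> at (1,0): 1 [p0], cum=1
Step 2: p0@ESC p1@(2,2) p2@(2,3) p3@(2,1) -> at (1,0): 0 [-], cum=1
Step 3: p0@ESC p1@(2,1) p2@(2,2) p3@ESC -> at (1,0): 0 [-], cum=1
Step 4: p0@ESC p1@ESC p2@(2,1) p3@ESC -> at (1,0): 0 [-], cum=1
Step 5: p0@ESC p1@ESC p2@ESC p3@ESC -> at (1,0): 0 [-], cum=1
Total visits = 1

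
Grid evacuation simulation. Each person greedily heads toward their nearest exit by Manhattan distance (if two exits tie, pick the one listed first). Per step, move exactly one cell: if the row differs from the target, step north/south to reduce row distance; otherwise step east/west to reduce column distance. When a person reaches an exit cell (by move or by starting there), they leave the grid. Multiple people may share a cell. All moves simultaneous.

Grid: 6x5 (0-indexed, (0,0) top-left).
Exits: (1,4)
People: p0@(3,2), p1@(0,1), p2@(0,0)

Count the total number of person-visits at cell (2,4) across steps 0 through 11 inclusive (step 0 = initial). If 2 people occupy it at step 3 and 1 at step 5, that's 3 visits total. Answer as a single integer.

Step 0: p0@(3,2) p1@(0,1) p2@(0,0) -> at (2,4): 0 [-], cum=0
Step 1: p0@(2,2) p1@(1,1) p2@(1,0) -> at (2,4): 0 [-], cum=0
Step 2: p0@(1,2) p1@(1,2) p2@(1,1) -> at (2,4): 0 [-], cum=0
Step 3: p0@(1,3) p1@(1,3) p2@(1,2) -> at (2,4): 0 [-], cum=0
Step 4: p0@ESC p1@ESC p2@(1,3) -> at (2,4): 0 [-], cum=0
Step 5: p0@ESC p1@ESC p2@ESC -> at (2,4): 0 [-], cum=0
Total visits = 0

Answer: 0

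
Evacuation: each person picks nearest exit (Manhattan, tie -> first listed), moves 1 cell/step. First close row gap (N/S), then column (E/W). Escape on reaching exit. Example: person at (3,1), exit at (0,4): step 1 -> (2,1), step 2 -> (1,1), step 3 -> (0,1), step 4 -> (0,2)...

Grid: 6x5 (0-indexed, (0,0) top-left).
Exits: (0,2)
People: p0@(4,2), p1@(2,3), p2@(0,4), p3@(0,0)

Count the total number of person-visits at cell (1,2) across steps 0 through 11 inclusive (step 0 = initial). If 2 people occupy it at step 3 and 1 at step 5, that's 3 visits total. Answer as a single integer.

Answer: 1

Derivation:
Step 0: p0@(4,2) p1@(2,3) p2@(0,4) p3@(0,0) -> at (1,2): 0 [-], cum=0
Step 1: p0@(3,2) p1@(1,3) p2@(0,3) p3@(0,1) -> at (1,2): 0 [-], cum=0
Step 2: p0@(2,2) p1@(0,3) p2@ESC p3@ESC -> at (1,2): 0 [-], cum=0
Step 3: p0@(1,2) p1@ESC p2@ESC p3@ESC -> at (1,2): 1 [p0], cum=1
Step 4: p0@ESC p1@ESC p2@ESC p3@ESC -> at (1,2): 0 [-], cum=1
Total visits = 1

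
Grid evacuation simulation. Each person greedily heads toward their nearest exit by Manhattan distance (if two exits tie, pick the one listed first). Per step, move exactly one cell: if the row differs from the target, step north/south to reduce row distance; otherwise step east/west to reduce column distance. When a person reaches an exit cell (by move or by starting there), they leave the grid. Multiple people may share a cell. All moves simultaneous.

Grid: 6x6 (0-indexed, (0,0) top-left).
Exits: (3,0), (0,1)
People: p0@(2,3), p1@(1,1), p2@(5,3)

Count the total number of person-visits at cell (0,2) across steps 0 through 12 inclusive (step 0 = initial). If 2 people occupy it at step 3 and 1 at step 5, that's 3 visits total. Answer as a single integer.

Step 0: p0@(2,3) p1@(1,1) p2@(5,3) -> at (0,2): 0 [-], cum=0
Step 1: p0@(3,3) p1@ESC p2@(4,3) -> at (0,2): 0 [-], cum=0
Step 2: p0@(3,2) p1@ESC p2@(3,3) -> at (0,2): 0 [-], cum=0
Step 3: p0@(3,1) p1@ESC p2@(3,2) -> at (0,2): 0 [-], cum=0
Step 4: p0@ESC p1@ESC p2@(3,1) -> at (0,2): 0 [-], cum=0
Step 5: p0@ESC p1@ESC p2@ESC -> at (0,2): 0 [-], cum=0
Total visits = 0

Answer: 0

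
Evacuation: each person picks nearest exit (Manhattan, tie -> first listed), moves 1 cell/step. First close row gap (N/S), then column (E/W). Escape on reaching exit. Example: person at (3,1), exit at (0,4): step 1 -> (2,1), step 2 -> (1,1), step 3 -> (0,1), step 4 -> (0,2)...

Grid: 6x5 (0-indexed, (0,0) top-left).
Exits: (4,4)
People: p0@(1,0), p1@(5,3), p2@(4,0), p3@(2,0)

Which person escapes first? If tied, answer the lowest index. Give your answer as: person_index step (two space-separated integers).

Step 1: p0:(1,0)->(2,0) | p1:(5,3)->(4,3) | p2:(4,0)->(4,1) | p3:(2,0)->(3,0)
Step 2: p0:(2,0)->(3,0) | p1:(4,3)->(4,4)->EXIT | p2:(4,1)->(4,2) | p3:(3,0)->(4,0)
Step 3: p0:(3,0)->(4,0) | p1:escaped | p2:(4,2)->(4,3) | p3:(4,0)->(4,1)
Step 4: p0:(4,0)->(4,1) | p1:escaped | p2:(4,3)->(4,4)->EXIT | p3:(4,1)->(4,2)
Step 5: p0:(4,1)->(4,2) | p1:escaped | p2:escaped | p3:(4,2)->(4,3)
Step 6: p0:(4,2)->(4,3) | p1:escaped | p2:escaped | p3:(4,3)->(4,4)->EXIT
Step 7: p0:(4,3)->(4,4)->EXIT | p1:escaped | p2:escaped | p3:escaped
Exit steps: [7, 2, 4, 6]
First to escape: p1 at step 2

Answer: 1 2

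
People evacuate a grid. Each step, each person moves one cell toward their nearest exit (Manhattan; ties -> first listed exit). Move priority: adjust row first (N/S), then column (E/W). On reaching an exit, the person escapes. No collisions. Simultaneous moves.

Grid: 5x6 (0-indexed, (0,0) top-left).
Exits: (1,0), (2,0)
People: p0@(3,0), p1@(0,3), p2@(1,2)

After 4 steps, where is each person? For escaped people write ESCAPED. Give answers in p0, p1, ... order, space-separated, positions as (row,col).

Step 1: p0:(3,0)->(2,0)->EXIT | p1:(0,3)->(1,3) | p2:(1,2)->(1,1)
Step 2: p0:escaped | p1:(1,3)->(1,2) | p2:(1,1)->(1,0)->EXIT
Step 3: p0:escaped | p1:(1,2)->(1,1) | p2:escaped
Step 4: p0:escaped | p1:(1,1)->(1,0)->EXIT | p2:escaped

ESCAPED ESCAPED ESCAPED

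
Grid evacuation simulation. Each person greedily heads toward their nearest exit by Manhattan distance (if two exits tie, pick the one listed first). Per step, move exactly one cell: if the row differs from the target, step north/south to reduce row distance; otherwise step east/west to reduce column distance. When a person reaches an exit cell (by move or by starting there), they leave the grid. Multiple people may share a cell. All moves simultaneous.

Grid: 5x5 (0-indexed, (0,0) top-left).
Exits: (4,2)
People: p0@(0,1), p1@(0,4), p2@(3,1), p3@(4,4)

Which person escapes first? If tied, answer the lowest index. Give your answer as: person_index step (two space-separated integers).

Step 1: p0:(0,1)->(1,1) | p1:(0,4)->(1,4) | p2:(3,1)->(4,1) | p3:(4,4)->(4,3)
Step 2: p0:(1,1)->(2,1) | p1:(1,4)->(2,4) | p2:(4,1)->(4,2)->EXIT | p3:(4,3)->(4,2)->EXIT
Step 3: p0:(2,1)->(3,1) | p1:(2,4)->(3,4) | p2:escaped | p3:escaped
Step 4: p0:(3,1)->(4,1) | p1:(3,4)->(4,4) | p2:escaped | p3:escaped
Step 5: p0:(4,1)->(4,2)->EXIT | p1:(4,4)->(4,3) | p2:escaped | p3:escaped
Step 6: p0:escaped | p1:(4,3)->(4,2)->EXIT | p2:escaped | p3:escaped
Exit steps: [5, 6, 2, 2]
First to escape: p2 at step 2

Answer: 2 2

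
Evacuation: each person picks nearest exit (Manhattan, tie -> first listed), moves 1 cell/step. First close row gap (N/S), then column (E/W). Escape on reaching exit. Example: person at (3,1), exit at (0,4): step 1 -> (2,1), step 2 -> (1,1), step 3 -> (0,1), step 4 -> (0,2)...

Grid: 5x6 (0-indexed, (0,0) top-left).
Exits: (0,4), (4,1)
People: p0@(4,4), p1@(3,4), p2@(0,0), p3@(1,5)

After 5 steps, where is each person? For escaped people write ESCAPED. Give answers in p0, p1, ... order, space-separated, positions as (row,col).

Step 1: p0:(4,4)->(4,3) | p1:(3,4)->(2,4) | p2:(0,0)->(0,1) | p3:(1,5)->(0,5)
Step 2: p0:(4,3)->(4,2) | p1:(2,4)->(1,4) | p2:(0,1)->(0,2) | p3:(0,5)->(0,4)->EXIT
Step 3: p0:(4,2)->(4,1)->EXIT | p1:(1,4)->(0,4)->EXIT | p2:(0,2)->(0,3) | p3:escaped
Step 4: p0:escaped | p1:escaped | p2:(0,3)->(0,4)->EXIT | p3:escaped

ESCAPED ESCAPED ESCAPED ESCAPED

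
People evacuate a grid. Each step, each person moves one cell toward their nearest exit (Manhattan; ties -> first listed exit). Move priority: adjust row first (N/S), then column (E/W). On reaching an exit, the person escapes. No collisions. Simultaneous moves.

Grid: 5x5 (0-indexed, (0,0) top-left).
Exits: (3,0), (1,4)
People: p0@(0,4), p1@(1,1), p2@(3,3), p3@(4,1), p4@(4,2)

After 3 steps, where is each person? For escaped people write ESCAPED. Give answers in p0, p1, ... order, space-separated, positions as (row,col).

Step 1: p0:(0,4)->(1,4)->EXIT | p1:(1,1)->(2,1) | p2:(3,3)->(3,2) | p3:(4,1)->(3,1) | p4:(4,2)->(3,2)
Step 2: p0:escaped | p1:(2,1)->(3,1) | p2:(3,2)->(3,1) | p3:(3,1)->(3,0)->EXIT | p4:(3,2)->(3,1)
Step 3: p0:escaped | p1:(3,1)->(3,0)->EXIT | p2:(3,1)->(3,0)->EXIT | p3:escaped | p4:(3,1)->(3,0)->EXIT

ESCAPED ESCAPED ESCAPED ESCAPED ESCAPED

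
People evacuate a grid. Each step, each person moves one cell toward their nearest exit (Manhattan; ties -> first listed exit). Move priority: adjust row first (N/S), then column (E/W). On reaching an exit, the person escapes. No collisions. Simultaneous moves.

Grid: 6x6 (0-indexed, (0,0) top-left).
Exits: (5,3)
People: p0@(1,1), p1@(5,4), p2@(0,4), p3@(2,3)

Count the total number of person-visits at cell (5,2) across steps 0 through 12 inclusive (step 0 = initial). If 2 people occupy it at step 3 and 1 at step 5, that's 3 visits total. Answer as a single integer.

Answer: 1

Derivation:
Step 0: p0@(1,1) p1@(5,4) p2@(0,4) p3@(2,3) -> at (5,2): 0 [-], cum=0
Step 1: p0@(2,1) p1@ESC p2@(1,4) p3@(3,3) -> at (5,2): 0 [-], cum=0
Step 2: p0@(3,1) p1@ESC p2@(2,4) p3@(4,3) -> at (5,2): 0 [-], cum=0
Step 3: p0@(4,1) p1@ESC p2@(3,4) p3@ESC -> at (5,2): 0 [-], cum=0
Step 4: p0@(5,1) p1@ESC p2@(4,4) p3@ESC -> at (5,2): 0 [-], cum=0
Step 5: p0@(5,2) p1@ESC p2@(5,4) p3@ESC -> at (5,2): 1 [p0], cum=1
Step 6: p0@ESC p1@ESC p2@ESC p3@ESC -> at (5,2): 0 [-], cum=1
Total visits = 1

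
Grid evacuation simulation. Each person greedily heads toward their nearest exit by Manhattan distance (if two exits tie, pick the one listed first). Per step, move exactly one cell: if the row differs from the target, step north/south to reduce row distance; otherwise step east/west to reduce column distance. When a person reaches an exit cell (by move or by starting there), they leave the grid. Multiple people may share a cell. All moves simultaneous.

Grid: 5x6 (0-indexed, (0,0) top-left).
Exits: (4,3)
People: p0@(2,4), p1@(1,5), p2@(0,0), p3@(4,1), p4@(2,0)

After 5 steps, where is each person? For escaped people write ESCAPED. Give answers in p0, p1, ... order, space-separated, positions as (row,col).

Step 1: p0:(2,4)->(3,4) | p1:(1,5)->(2,5) | p2:(0,0)->(1,0) | p3:(4,1)->(4,2) | p4:(2,0)->(3,0)
Step 2: p0:(3,4)->(4,4) | p1:(2,5)->(3,5) | p2:(1,0)->(2,0) | p3:(4,2)->(4,3)->EXIT | p4:(3,0)->(4,0)
Step 3: p0:(4,4)->(4,3)->EXIT | p1:(3,5)->(4,5) | p2:(2,0)->(3,0) | p3:escaped | p4:(4,0)->(4,1)
Step 4: p0:escaped | p1:(4,5)->(4,4) | p2:(3,0)->(4,0) | p3:escaped | p4:(4,1)->(4,2)
Step 5: p0:escaped | p1:(4,4)->(4,3)->EXIT | p2:(4,0)->(4,1) | p3:escaped | p4:(4,2)->(4,3)->EXIT

ESCAPED ESCAPED (4,1) ESCAPED ESCAPED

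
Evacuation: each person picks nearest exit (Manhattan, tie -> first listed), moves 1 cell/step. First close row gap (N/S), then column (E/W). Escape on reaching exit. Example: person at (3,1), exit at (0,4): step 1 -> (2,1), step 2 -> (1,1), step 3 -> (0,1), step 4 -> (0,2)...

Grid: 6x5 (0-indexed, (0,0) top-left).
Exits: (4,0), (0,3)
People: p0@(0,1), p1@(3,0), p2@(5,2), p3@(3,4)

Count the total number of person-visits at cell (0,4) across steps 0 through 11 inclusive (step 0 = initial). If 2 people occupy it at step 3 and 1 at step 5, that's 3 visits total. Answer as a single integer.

Step 0: p0@(0,1) p1@(3,0) p2@(5,2) p3@(3,4) -> at (0,4): 0 [-], cum=0
Step 1: p0@(0,2) p1@ESC p2@(4,2) p3@(2,4) -> at (0,4): 0 [-], cum=0
Step 2: p0@ESC p1@ESC p2@(4,1) p3@(1,4) -> at (0,4): 0 [-], cum=0
Step 3: p0@ESC p1@ESC p2@ESC p3@(0,4) -> at (0,4): 1 [p3], cum=1
Step 4: p0@ESC p1@ESC p2@ESC p3@ESC -> at (0,4): 0 [-], cum=1
Total visits = 1

Answer: 1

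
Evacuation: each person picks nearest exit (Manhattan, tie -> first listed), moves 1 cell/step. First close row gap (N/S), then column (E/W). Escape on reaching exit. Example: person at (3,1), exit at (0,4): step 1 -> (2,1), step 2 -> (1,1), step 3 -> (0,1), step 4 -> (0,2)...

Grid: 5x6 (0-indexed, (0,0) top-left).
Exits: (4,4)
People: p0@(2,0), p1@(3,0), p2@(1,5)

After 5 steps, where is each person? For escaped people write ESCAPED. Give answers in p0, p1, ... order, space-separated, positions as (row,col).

Step 1: p0:(2,0)->(3,0) | p1:(3,0)->(4,0) | p2:(1,5)->(2,5)
Step 2: p0:(3,0)->(4,0) | p1:(4,0)->(4,1) | p2:(2,5)->(3,5)
Step 3: p0:(4,0)->(4,1) | p1:(4,1)->(4,2) | p2:(3,5)->(4,5)
Step 4: p0:(4,1)->(4,2) | p1:(4,2)->(4,3) | p2:(4,5)->(4,4)->EXIT
Step 5: p0:(4,2)->(4,3) | p1:(4,3)->(4,4)->EXIT | p2:escaped

(4,3) ESCAPED ESCAPED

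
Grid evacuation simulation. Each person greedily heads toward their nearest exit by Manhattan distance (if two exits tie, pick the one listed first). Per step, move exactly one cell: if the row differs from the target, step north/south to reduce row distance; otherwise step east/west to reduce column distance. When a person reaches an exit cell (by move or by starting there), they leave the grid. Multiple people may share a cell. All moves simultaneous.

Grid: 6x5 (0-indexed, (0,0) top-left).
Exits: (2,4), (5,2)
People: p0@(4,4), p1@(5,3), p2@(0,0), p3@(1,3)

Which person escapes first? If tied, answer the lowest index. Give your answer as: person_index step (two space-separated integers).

Answer: 1 1

Derivation:
Step 1: p0:(4,4)->(3,4) | p1:(5,3)->(5,2)->EXIT | p2:(0,0)->(1,0) | p3:(1,3)->(2,3)
Step 2: p0:(3,4)->(2,4)->EXIT | p1:escaped | p2:(1,0)->(2,0) | p3:(2,3)->(2,4)->EXIT
Step 3: p0:escaped | p1:escaped | p2:(2,0)->(2,1) | p3:escaped
Step 4: p0:escaped | p1:escaped | p2:(2,1)->(2,2) | p3:escaped
Step 5: p0:escaped | p1:escaped | p2:(2,2)->(2,3) | p3:escaped
Step 6: p0:escaped | p1:escaped | p2:(2,3)->(2,4)->EXIT | p3:escaped
Exit steps: [2, 1, 6, 2]
First to escape: p1 at step 1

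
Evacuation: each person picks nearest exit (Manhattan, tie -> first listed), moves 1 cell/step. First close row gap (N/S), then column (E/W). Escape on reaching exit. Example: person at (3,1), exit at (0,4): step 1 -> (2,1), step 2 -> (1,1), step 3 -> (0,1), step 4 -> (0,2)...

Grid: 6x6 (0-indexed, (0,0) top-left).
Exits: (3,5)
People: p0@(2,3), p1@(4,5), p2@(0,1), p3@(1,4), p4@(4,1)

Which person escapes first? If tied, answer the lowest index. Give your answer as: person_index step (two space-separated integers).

Answer: 1 1

Derivation:
Step 1: p0:(2,3)->(3,3) | p1:(4,5)->(3,5)->EXIT | p2:(0,1)->(1,1) | p3:(1,4)->(2,4) | p4:(4,1)->(3,1)
Step 2: p0:(3,3)->(3,4) | p1:escaped | p2:(1,1)->(2,1) | p3:(2,4)->(3,4) | p4:(3,1)->(3,2)
Step 3: p0:(3,4)->(3,5)->EXIT | p1:escaped | p2:(2,1)->(3,1) | p3:(3,4)->(3,5)->EXIT | p4:(3,2)->(3,3)
Step 4: p0:escaped | p1:escaped | p2:(3,1)->(3,2) | p3:escaped | p4:(3,3)->(3,4)
Step 5: p0:escaped | p1:escaped | p2:(3,2)->(3,3) | p3:escaped | p4:(3,4)->(3,5)->EXIT
Step 6: p0:escaped | p1:escaped | p2:(3,3)->(3,4) | p3:escaped | p4:escaped
Step 7: p0:escaped | p1:escaped | p2:(3,4)->(3,5)->EXIT | p3:escaped | p4:escaped
Exit steps: [3, 1, 7, 3, 5]
First to escape: p1 at step 1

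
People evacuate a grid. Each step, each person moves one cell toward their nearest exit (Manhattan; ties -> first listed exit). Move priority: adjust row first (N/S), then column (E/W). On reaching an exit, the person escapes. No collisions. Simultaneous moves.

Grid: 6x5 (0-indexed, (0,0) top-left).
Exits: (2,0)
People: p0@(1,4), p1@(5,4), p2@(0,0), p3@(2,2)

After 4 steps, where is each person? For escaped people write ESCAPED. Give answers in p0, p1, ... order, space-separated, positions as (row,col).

Step 1: p0:(1,4)->(2,4) | p1:(5,4)->(4,4) | p2:(0,0)->(1,0) | p3:(2,2)->(2,1)
Step 2: p0:(2,4)->(2,3) | p1:(4,4)->(3,4) | p2:(1,0)->(2,0)->EXIT | p3:(2,1)->(2,0)->EXIT
Step 3: p0:(2,3)->(2,2) | p1:(3,4)->(2,4) | p2:escaped | p3:escaped
Step 4: p0:(2,2)->(2,1) | p1:(2,4)->(2,3) | p2:escaped | p3:escaped

(2,1) (2,3) ESCAPED ESCAPED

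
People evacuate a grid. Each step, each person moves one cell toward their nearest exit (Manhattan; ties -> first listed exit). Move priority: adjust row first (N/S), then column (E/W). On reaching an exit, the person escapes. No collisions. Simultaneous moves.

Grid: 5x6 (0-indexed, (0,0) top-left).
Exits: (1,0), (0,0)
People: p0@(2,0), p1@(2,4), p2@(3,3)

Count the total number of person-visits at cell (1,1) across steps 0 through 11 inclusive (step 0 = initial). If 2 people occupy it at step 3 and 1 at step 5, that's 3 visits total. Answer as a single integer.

Answer: 2

Derivation:
Step 0: p0@(2,0) p1@(2,4) p2@(3,3) -> at (1,1): 0 [-], cum=0
Step 1: p0@ESC p1@(1,4) p2@(2,3) -> at (1,1): 0 [-], cum=0
Step 2: p0@ESC p1@(1,3) p2@(1,3) -> at (1,1): 0 [-], cum=0
Step 3: p0@ESC p1@(1,2) p2@(1,2) -> at (1,1): 0 [-], cum=0
Step 4: p0@ESC p1@(1,1) p2@(1,1) -> at (1,1): 2 [p1,p2], cum=2
Step 5: p0@ESC p1@ESC p2@ESC -> at (1,1): 0 [-], cum=2
Total visits = 2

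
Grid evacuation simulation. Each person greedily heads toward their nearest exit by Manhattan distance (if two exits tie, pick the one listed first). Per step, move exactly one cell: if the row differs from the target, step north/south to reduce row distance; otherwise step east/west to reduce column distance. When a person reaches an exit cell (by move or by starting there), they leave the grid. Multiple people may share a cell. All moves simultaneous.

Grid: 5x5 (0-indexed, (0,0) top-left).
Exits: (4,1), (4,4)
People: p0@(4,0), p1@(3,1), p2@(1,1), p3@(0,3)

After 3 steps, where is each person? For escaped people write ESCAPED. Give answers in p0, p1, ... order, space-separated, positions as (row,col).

Step 1: p0:(4,0)->(4,1)->EXIT | p1:(3,1)->(4,1)->EXIT | p2:(1,1)->(2,1) | p3:(0,3)->(1,3)
Step 2: p0:escaped | p1:escaped | p2:(2,1)->(3,1) | p3:(1,3)->(2,3)
Step 3: p0:escaped | p1:escaped | p2:(3,1)->(4,1)->EXIT | p3:(2,3)->(3,3)

ESCAPED ESCAPED ESCAPED (3,3)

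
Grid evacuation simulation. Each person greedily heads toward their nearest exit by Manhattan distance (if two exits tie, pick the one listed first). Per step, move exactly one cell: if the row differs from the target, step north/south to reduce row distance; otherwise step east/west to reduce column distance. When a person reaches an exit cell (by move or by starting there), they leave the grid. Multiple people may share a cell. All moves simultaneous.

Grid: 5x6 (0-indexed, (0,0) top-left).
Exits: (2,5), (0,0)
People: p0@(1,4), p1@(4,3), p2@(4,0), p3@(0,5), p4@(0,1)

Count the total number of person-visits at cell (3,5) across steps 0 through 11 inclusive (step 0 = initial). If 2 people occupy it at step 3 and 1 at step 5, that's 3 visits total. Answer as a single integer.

Step 0: p0@(1,4) p1@(4,3) p2@(4,0) p3@(0,5) p4@(0,1) -> at (3,5): 0 [-], cum=0
Step 1: p0@(2,4) p1@(3,3) p2@(3,0) p3@(1,5) p4@ESC -> at (3,5): 0 [-], cum=0
Step 2: p0@ESC p1@(2,3) p2@(2,0) p3@ESC p4@ESC -> at (3,5): 0 [-], cum=0
Step 3: p0@ESC p1@(2,4) p2@(1,0) p3@ESC p4@ESC -> at (3,5): 0 [-], cum=0
Step 4: p0@ESC p1@ESC p2@ESC p3@ESC p4@ESC -> at (3,5): 0 [-], cum=0
Total visits = 0

Answer: 0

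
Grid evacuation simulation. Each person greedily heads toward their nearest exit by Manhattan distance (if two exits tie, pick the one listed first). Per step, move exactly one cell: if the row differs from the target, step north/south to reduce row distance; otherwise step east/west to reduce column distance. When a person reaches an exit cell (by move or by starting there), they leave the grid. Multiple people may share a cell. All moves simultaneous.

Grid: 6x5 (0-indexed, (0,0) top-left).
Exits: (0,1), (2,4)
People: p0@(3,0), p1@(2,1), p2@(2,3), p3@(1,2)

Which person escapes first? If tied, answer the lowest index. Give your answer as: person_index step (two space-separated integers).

Answer: 2 1

Derivation:
Step 1: p0:(3,0)->(2,0) | p1:(2,1)->(1,1) | p2:(2,3)->(2,4)->EXIT | p3:(1,2)->(0,2)
Step 2: p0:(2,0)->(1,0) | p1:(1,1)->(0,1)->EXIT | p2:escaped | p3:(0,2)->(0,1)->EXIT
Step 3: p0:(1,0)->(0,0) | p1:escaped | p2:escaped | p3:escaped
Step 4: p0:(0,0)->(0,1)->EXIT | p1:escaped | p2:escaped | p3:escaped
Exit steps: [4, 2, 1, 2]
First to escape: p2 at step 1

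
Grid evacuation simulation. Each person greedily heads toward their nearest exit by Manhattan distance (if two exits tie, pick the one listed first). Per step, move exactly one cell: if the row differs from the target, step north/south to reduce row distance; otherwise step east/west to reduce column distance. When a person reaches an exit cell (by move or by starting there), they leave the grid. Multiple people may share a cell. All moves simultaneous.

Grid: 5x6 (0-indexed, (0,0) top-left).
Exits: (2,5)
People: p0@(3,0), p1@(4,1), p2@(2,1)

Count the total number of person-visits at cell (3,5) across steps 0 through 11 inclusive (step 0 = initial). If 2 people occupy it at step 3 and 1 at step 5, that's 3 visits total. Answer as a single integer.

Step 0: p0@(3,0) p1@(4,1) p2@(2,1) -> at (3,5): 0 [-], cum=0
Step 1: p0@(2,0) p1@(3,1) p2@(2,2) -> at (3,5): 0 [-], cum=0
Step 2: p0@(2,1) p1@(2,1) p2@(2,3) -> at (3,5): 0 [-], cum=0
Step 3: p0@(2,2) p1@(2,2) p2@(2,4) -> at (3,5): 0 [-], cum=0
Step 4: p0@(2,3) p1@(2,3) p2@ESC -> at (3,5): 0 [-], cum=0
Step 5: p0@(2,4) p1@(2,4) p2@ESC -> at (3,5): 0 [-], cum=0
Step 6: p0@ESC p1@ESC p2@ESC -> at (3,5): 0 [-], cum=0
Total visits = 0

Answer: 0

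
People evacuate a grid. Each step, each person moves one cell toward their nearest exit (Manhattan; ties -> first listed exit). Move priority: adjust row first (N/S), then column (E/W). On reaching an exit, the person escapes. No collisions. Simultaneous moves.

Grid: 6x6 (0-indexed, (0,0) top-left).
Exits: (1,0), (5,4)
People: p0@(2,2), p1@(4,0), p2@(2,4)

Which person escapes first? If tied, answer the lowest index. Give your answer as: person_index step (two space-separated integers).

Step 1: p0:(2,2)->(1,2) | p1:(4,0)->(3,0) | p2:(2,4)->(3,4)
Step 2: p0:(1,2)->(1,1) | p1:(3,0)->(2,0) | p2:(3,4)->(4,4)
Step 3: p0:(1,1)->(1,0)->EXIT | p1:(2,0)->(1,0)->EXIT | p2:(4,4)->(5,4)->EXIT
Exit steps: [3, 3, 3]
First to escape: p0 at step 3

Answer: 0 3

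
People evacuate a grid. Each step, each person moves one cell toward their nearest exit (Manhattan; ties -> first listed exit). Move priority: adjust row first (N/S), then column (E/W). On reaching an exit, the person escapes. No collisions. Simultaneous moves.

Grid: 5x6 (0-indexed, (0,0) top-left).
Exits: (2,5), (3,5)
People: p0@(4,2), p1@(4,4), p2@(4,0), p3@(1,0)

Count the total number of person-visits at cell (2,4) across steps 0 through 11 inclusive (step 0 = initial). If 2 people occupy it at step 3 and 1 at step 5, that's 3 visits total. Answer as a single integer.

Step 0: p0@(4,2) p1@(4,4) p2@(4,0) p3@(1,0) -> at (2,4): 0 [-], cum=0
Step 1: p0@(3,2) p1@(3,4) p2@(3,0) p3@(2,0) -> at (2,4): 0 [-], cum=0
Step 2: p0@(3,3) p1@ESC p2@(3,1) p3@(2,1) -> at (2,4): 0 [-], cum=0
Step 3: p0@(3,4) p1@ESC p2@(3,2) p3@(2,2) -> at (2,4): 0 [-], cum=0
Step 4: p0@ESC p1@ESC p2@(3,3) p3@(2,3) -> at (2,4): 0 [-], cum=0
Step 5: p0@ESC p1@ESC p2@(3,4) p3@(2,4) -> at (2,4): 1 [p3], cum=1
Step 6: p0@ESC p1@ESC p2@ESC p3@ESC -> at (2,4): 0 [-], cum=1
Total visits = 1

Answer: 1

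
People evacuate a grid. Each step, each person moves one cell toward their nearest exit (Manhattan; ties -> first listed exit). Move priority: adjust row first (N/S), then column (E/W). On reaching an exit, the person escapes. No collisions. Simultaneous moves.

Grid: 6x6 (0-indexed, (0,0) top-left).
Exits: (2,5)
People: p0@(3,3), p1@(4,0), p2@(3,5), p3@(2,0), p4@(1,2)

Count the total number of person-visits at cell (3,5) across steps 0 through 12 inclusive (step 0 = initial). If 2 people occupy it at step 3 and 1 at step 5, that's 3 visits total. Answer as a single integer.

Step 0: p0@(3,3) p1@(4,0) p2@(3,5) p3@(2,0) p4@(1,2) -> at (3,5): 1 [p2], cum=1
Step 1: p0@(2,3) p1@(3,0) p2@ESC p3@(2,1) p4@(2,2) -> at (3,5): 0 [-], cum=1
Step 2: p0@(2,4) p1@(2,0) p2@ESC p3@(2,2) p4@(2,3) -> at (3,5): 0 [-], cum=1
Step 3: p0@ESC p1@(2,1) p2@ESC p3@(2,3) p4@(2,4) -> at (3,5): 0 [-], cum=1
Step 4: p0@ESC p1@(2,2) p2@ESC p3@(2,4) p4@ESC -> at (3,5): 0 [-], cum=1
Step 5: p0@ESC p1@(2,3) p2@ESC p3@ESC p4@ESC -> at (3,5): 0 [-], cum=1
Step 6: p0@ESC p1@(2,4) p2@ESC p3@ESC p4@ESC -> at (3,5): 0 [-], cum=1
Step 7: p0@ESC p1@ESC p2@ESC p3@ESC p4@ESC -> at (3,5): 0 [-], cum=1
Total visits = 1

Answer: 1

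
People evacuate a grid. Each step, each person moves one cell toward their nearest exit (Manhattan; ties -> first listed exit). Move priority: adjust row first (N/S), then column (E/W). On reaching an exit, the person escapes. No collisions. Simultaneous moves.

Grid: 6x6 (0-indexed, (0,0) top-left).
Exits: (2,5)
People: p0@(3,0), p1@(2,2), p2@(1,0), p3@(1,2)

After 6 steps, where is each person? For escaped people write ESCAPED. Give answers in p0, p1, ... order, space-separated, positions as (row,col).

Step 1: p0:(3,0)->(2,0) | p1:(2,2)->(2,3) | p2:(1,0)->(2,0) | p3:(1,2)->(2,2)
Step 2: p0:(2,0)->(2,1) | p1:(2,3)->(2,4) | p2:(2,0)->(2,1) | p3:(2,2)->(2,3)
Step 3: p0:(2,1)->(2,2) | p1:(2,4)->(2,5)->EXIT | p2:(2,1)->(2,2) | p3:(2,3)->(2,4)
Step 4: p0:(2,2)->(2,3) | p1:escaped | p2:(2,2)->(2,3) | p3:(2,4)->(2,5)->EXIT
Step 5: p0:(2,3)->(2,4) | p1:escaped | p2:(2,3)->(2,4) | p3:escaped
Step 6: p0:(2,4)->(2,5)->EXIT | p1:escaped | p2:(2,4)->(2,5)->EXIT | p3:escaped

ESCAPED ESCAPED ESCAPED ESCAPED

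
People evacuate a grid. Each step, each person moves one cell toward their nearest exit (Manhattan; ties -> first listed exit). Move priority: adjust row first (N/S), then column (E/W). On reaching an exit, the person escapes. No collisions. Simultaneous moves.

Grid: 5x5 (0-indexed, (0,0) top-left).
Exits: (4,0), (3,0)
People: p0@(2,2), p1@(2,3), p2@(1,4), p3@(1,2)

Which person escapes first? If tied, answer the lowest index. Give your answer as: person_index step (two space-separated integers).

Answer: 0 3

Derivation:
Step 1: p0:(2,2)->(3,2) | p1:(2,3)->(3,3) | p2:(1,4)->(2,4) | p3:(1,2)->(2,2)
Step 2: p0:(3,2)->(3,1) | p1:(3,3)->(3,2) | p2:(2,4)->(3,4) | p3:(2,2)->(3,2)
Step 3: p0:(3,1)->(3,0)->EXIT | p1:(3,2)->(3,1) | p2:(3,4)->(3,3) | p3:(3,2)->(3,1)
Step 4: p0:escaped | p1:(3,1)->(3,0)->EXIT | p2:(3,3)->(3,2) | p3:(3,1)->(3,0)->EXIT
Step 5: p0:escaped | p1:escaped | p2:(3,2)->(3,1) | p3:escaped
Step 6: p0:escaped | p1:escaped | p2:(3,1)->(3,0)->EXIT | p3:escaped
Exit steps: [3, 4, 6, 4]
First to escape: p0 at step 3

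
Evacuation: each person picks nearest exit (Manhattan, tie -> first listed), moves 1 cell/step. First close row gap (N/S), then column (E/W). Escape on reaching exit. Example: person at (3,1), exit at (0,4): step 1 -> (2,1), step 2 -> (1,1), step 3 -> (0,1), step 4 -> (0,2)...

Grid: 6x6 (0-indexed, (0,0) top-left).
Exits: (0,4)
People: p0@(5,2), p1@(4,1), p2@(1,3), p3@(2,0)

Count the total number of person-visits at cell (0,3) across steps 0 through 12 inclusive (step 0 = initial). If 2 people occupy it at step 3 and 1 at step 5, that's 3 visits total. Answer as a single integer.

Step 0: p0@(5,2) p1@(4,1) p2@(1,3) p3@(2,0) -> at (0,3): 0 [-], cum=0
Step 1: p0@(4,2) p1@(3,1) p2@(0,3) p3@(1,0) -> at (0,3): 1 [p2], cum=1
Step 2: p0@(3,2) p1@(2,1) p2@ESC p3@(0,0) -> at (0,3): 0 [-], cum=1
Step 3: p0@(2,2) p1@(1,1) p2@ESC p3@(0,1) -> at (0,3): 0 [-], cum=1
Step 4: p0@(1,2) p1@(0,1) p2@ESC p3@(0,2) -> at (0,3): 0 [-], cum=1
Step 5: p0@(0,2) p1@(0,2) p2@ESC p3@(0,3) -> at (0,3): 1 [p3], cum=2
Step 6: p0@(0,3) p1@(0,3) p2@ESC p3@ESC -> at (0,3): 2 [p0,p1], cum=4
Step 7: p0@ESC p1@ESC p2@ESC p3@ESC -> at (0,3): 0 [-], cum=4
Total visits = 4

Answer: 4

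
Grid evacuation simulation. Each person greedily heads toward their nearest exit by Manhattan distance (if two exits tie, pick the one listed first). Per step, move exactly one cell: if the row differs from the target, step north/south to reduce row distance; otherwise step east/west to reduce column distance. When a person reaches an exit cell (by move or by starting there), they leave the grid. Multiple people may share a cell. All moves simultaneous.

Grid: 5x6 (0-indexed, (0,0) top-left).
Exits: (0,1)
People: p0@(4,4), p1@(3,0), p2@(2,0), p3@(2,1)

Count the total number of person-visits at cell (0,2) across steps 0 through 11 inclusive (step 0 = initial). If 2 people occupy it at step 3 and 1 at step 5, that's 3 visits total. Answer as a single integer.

Step 0: p0@(4,4) p1@(3,0) p2@(2,0) p3@(2,1) -> at (0,2): 0 [-], cum=0
Step 1: p0@(3,4) p1@(2,0) p2@(1,0) p3@(1,1) -> at (0,2): 0 [-], cum=0
Step 2: p0@(2,4) p1@(1,0) p2@(0,0) p3@ESC -> at (0,2): 0 [-], cum=0
Step 3: p0@(1,4) p1@(0,0) p2@ESC p3@ESC -> at (0,2): 0 [-], cum=0
Step 4: p0@(0,4) p1@ESC p2@ESC p3@ESC -> at (0,2): 0 [-], cum=0
Step 5: p0@(0,3) p1@ESC p2@ESC p3@ESC -> at (0,2): 0 [-], cum=0
Step 6: p0@(0,2) p1@ESC p2@ESC p3@ESC -> at (0,2): 1 [p0], cum=1
Step 7: p0@ESC p1@ESC p2@ESC p3@ESC -> at (0,2): 0 [-], cum=1
Total visits = 1

Answer: 1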